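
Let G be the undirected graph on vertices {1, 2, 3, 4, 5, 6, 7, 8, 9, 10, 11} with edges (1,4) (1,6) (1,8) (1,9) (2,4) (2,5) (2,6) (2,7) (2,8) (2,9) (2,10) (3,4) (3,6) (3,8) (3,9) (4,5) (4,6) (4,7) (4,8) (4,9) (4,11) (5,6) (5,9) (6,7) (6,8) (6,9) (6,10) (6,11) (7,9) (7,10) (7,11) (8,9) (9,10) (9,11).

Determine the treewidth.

4

A width-4 tree decomposition is:
Bags: B1 = {2, 4, 6, 8, 9}  B2 = {3, 4, 6, 8, 9}  B3 = {2, 4, 6, 7, 9}  B4 = {2, 4, 5, 6, 9}  B5 = {2, 6, 7, 9, 10}  B6 = {4, 6, 7, 9, 11}  B7 = {1, 4, 6, 8, 9}
Tree: B1–B2, B1–B3, B3–B4, B3–B5, B3–B6, B1–B7
Every bag has size at most 5, so the width is 5 − 1 = 4 and tw(G) ≤ 4. On the other hand G contains the 5-clique {2, 6, 7, 9, 10}. A clique must lie in a single bag of any decomposition, so no decomposition can have width below 4. Therefore the treewidth is 4.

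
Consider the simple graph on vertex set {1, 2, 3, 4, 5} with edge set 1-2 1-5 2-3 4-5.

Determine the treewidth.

A width-1 tree decomposition is:
Bags: B1 = {2, 3}  B2 = {1, 2}  B3 = {1, 5}  B4 = {4, 5}
Tree: B1–B2, B2–B3, B3–B4
Every bag has size at most 2, so the width is 2 − 1 = 1 and tw(G) ≤ 1. Any graph with an edge has treewidth ≥ 1, and G has the edge 3–2. The upper and lower bounds meet at 1, so that is the treewidth.

1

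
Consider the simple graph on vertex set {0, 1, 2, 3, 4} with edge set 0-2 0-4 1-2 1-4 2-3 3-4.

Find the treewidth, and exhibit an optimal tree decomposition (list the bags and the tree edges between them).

The largest bag has 3 vertices, giving width 2; this decomposition certifies tw(G) ≤ 2. For the lower bound, G contains the cycle 2–0–4–3–2, so G is not a forest; only forests have treewidth ≤ 1, hence tw(G) ≥ 2. Combining the bounds, tw(G) = 2.

Treewidth 2.
One such decomposition:
Bags: B1 = {0, 2, 4}  B2 = {2, 3, 4}  B3 = {1, 2, 4}
Tree: B1–B2, B2–B3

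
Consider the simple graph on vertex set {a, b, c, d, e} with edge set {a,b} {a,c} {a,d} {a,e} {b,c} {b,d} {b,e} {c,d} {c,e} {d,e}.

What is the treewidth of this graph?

A width-4 tree decomposition is:
Bags: B1 = {a, b, c, d, e}
Tree: (single bag)
A single bag containing all 5 vertices is trivially a valid decomposition of width 4. Conversely, {a, b, c, d, e} is a clique of size 5, and the vertices of any clique must share a bag in every tree decomposition; so some bag has ≥ 5 vertices and tw(G) ≥ 4. Therefore the treewidth is 4.

4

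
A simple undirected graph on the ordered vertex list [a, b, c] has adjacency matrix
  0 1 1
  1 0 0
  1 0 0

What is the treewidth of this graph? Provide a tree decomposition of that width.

Treewidth 1.
One such decomposition:
Bags: B1 = {a, c}  B2 = {a, b}
Tree: B1–B2

Each bag holds 2 vertices, so the decomposition has width 1, which upper-bounds the treewidth. Since G has at least one edge (e.g. c–a), it is not an edgeless graph, so tw(G) ≥ 1. Hence tw(G) = 1 exactly.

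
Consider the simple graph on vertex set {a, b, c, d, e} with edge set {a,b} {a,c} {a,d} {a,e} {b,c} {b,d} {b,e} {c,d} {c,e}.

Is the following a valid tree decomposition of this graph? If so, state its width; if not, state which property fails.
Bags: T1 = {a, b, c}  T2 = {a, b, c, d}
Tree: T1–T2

No — vertex e appears in no bag.

A tree decomposition must satisfy three properties: every vertex lies in some bag; for every edge, both endpoints lie together in some bag; and for every vertex, the bags containing it form a connected subtree. Here vertex e appears in no bag, so the decomposition is invalid.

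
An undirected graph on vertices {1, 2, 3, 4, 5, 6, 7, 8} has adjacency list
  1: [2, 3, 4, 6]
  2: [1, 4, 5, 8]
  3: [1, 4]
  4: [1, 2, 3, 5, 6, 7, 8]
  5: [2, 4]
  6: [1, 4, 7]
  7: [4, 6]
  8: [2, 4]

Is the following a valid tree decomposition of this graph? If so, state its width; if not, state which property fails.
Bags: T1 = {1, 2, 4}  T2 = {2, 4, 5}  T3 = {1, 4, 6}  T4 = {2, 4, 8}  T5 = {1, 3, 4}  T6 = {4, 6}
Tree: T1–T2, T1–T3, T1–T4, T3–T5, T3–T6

A tree decomposition must satisfy three properties: every vertex lies in some bag; for every edge, both endpoints lie together in some bag; and for every vertex, the bags containing it form a connected subtree. Here vertex 7 appears in no bag, so the decomposition is invalid.

No — vertex 7 appears in no bag.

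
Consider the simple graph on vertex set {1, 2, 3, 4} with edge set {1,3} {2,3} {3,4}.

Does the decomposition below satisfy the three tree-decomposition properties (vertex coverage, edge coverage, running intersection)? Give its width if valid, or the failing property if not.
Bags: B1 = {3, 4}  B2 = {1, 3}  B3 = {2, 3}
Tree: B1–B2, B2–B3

Vertex coverage: the bags together contain {1, 2, 3, 4}, the full vertex set. Edge coverage: each edge of G has both endpoints in at least one bag. Running intersection: for every vertex, the bags containing it form a connected subtree. All three properties hold, so this is a valid tree decomposition of width max|bag| − 1 = 1, and hence tw(G) ≤ 1.

Yes; width 1.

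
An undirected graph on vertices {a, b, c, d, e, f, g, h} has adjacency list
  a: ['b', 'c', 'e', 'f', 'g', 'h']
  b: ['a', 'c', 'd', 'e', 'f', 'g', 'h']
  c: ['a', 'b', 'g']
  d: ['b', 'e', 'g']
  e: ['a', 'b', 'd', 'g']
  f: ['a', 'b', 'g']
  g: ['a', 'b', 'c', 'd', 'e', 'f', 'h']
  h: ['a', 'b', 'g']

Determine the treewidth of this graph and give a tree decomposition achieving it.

Treewidth 3.
Bags: B1 = {a, b, e, g}  B2 = {a, b, f, g}  B3 = {a, b, g, h}  B4 = {a, b, c, g}  B5 = {b, d, e, g}
Tree: B1–B2, B1–B3, B1–B4, B1–B5

Every bag has size at most 4, so the width is 4 − 1 = 3 and tw(G) ≤ 3. On the other hand G contains the 4-clique {b, d, e, g}. A clique must lie in a single bag of any decomposition, so no decomposition can have width below 3. Hence tw(G) = 3 exactly.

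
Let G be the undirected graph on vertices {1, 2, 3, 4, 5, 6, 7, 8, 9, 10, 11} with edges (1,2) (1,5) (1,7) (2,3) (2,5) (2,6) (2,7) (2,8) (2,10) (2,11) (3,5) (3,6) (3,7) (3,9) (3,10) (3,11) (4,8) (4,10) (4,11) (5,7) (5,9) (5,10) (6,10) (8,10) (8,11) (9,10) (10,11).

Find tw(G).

A width-3 tree decomposition is:
Bags: B1 = {2, 3, 5, 10}  B2 = {2, 3, 5, 7}  B3 = {1, 2, 5, 7}  B4 = {3, 5, 9, 10}  B5 = {2, 3, 10, 11}  B6 = {2, 3, 6, 10}  B7 = {2, 8, 10, 11}  B8 = {4, 8, 10, 11}
Tree: B1–B2, B2–B3, B1–B4, B1–B5, B5–B6, B5–B7, B7–B8
Each bag holds 4 vertices, so the decomposition has width 3, which upper-bounds the treewidth. Conversely, {3, 5, 9, 10} is a clique of size 4, and the vertices of any clique must share a bag in every tree decomposition; so some bag has ≥ 4 vertices and tw(G) ≥ 3. Combining the bounds, tw(G) = 3.

3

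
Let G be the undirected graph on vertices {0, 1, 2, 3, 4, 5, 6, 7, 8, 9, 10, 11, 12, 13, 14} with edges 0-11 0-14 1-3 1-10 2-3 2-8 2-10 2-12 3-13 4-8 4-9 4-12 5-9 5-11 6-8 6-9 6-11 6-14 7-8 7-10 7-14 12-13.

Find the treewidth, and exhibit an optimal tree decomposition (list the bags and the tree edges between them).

Treewidth 3.
One such decomposition:
Bags: B1 = {0, 5, 9, 11}  B2 = {0, 6, 9, 11}  B3 = {0, 6, 9, 14}  B4 = {4, 6, 9, 14}  B5 = {4, 6, 8, 14}  B6 = {4, 7, 8, 14}  B7 = {4, 7, 8, 12}  B8 = {2, 7, 8, 12}  B9 = {2, 7, 10, 12}  B10 = {2, 10, 12, 13}  B11 = {2, 3, 10, 13}  B12 = {1, 3, 10, 13}
Tree: B1–B2, B2–B3, B3–B4, B4–B5, B5–B6, B6–B7, B7–B8, B8–B9, B9–B10, B10–B11, B11–B12

The largest bag has 4 vertices, giving width 3; this decomposition certifies tw(G) ≤ 3. For the lower bound: the 4 vertex sets {0,5,11}, {9}, {6}, {4,7,8,14} are disjoint, each induces a connected subgraph, and every pair is joined by at least one edge of G. Contracting each set to a single vertex therefore yields K_{4} as a minor, and since treewidth is minor-monotone, tw(G) ≥ tw(K_{4}) = 3. Combining the bounds, tw(G) = 3.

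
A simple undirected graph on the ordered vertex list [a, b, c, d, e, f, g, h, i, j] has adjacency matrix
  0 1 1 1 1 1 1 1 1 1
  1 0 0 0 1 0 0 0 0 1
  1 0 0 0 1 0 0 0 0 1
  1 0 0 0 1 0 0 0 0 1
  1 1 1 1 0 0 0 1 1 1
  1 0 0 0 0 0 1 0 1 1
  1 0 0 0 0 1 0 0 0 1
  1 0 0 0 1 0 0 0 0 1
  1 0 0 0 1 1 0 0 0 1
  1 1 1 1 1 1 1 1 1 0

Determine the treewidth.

A width-3 tree decomposition is:
Bags: B1 = {a, e, i, j}  B2 = {a, d, e, j}  B3 = {a, b, e, j}  B4 = {a, f, i, j}  B5 = {a, c, e, j}  B6 = {a, f, g, j}  B7 = {a, e, h, j}
Tree: B1–B2, B2–B3, B1–B4, B3–B5, B4–B6, B5–B7
Every bag has size at most 4, so the width is 4 − 1 = 3 and tw(G) ≤ 3. On the other hand G contains the 4-clique {a, f, g, j}. A clique must lie in a single bag of any decomposition, so no decomposition can have width below 3. Hence tw(G) = 3 exactly.

3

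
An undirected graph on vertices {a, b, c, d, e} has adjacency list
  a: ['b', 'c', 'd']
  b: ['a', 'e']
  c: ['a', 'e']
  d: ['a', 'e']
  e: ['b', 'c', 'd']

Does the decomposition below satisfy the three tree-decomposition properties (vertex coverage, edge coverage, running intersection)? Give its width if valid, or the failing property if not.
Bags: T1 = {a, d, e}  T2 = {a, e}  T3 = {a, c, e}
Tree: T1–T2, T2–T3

A tree decomposition must satisfy three properties: every vertex lies in some bag; for every edge, both endpoints lie together in some bag; and for every vertex, the bags containing it form a connected subtree. Here vertex b appears in no bag, so the decomposition is invalid.

No — vertex b appears in no bag.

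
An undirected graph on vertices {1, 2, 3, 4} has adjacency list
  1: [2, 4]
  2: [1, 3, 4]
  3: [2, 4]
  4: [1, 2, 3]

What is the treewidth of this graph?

2

A width-2 tree decomposition is:
Bags: B1 = {1, 2, 4}  B2 = {2, 3, 4}
Tree: B1–B2
Every bag has size at most 3, so the width is 3 − 1 = 2 and tw(G) ≤ 2. Conversely, {1, 2, 4} is a clique of size 3, and the vertices of any clique must share a bag in every tree decomposition; so some bag has ≥ 3 vertices and tw(G) ≥ 2. Hence tw(G) = 2 exactly.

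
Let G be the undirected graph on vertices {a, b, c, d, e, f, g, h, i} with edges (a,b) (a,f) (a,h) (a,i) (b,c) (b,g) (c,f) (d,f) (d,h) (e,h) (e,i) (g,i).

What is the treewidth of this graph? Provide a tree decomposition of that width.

Every bag has size at most 4, so the width is 4 − 1 = 3 and tw(G) ≤ 3. For the lower bound: the 4 vertex sets {c,d,f}, {b}, {a}, {e,g,h,i} are disjoint, each induces a connected subgraph, and every pair is joined by at least one edge of G. Contracting each set to a single vertex therefore yields K_{4} as a minor, and since treewidth is minor-monotone, tw(G) ≥ tw(K_{4}) = 3. The upper and lower bounds meet at 3, so that is the treewidth.

Treewidth 3.
One such decomposition:
Bags: B1 = {b, c, d, f}  B2 = {a, b, d, f}  B3 = {a, b, d, h}  B4 = {a, b, g, h}  B5 = {a, g, h, i}  B6 = {e, g, h, i}
Tree: B1–B2, B2–B3, B3–B4, B4–B5, B5–B6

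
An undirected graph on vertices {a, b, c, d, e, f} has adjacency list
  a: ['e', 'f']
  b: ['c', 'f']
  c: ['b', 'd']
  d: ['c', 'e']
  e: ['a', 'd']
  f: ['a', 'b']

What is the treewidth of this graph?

2

A width-2 tree decomposition is:
Bags: B1 = {b, c, f}  B2 = {a, c, f}  B3 = {a, c, e}  B4 = {c, d, e}
Tree: B1–B2, B2–B3, B3–B4
Every bag has size at most 3, so the width is 3 − 1 = 2 and tw(G) ≤ 2. Since c–b–f–a–e–d–c is a cycle in G, G is not acyclic. Forests are exactly the graphs of treewidth ≤ 1, so tw(G) ≥ 2. The upper and lower bounds meet at 2, so that is the treewidth.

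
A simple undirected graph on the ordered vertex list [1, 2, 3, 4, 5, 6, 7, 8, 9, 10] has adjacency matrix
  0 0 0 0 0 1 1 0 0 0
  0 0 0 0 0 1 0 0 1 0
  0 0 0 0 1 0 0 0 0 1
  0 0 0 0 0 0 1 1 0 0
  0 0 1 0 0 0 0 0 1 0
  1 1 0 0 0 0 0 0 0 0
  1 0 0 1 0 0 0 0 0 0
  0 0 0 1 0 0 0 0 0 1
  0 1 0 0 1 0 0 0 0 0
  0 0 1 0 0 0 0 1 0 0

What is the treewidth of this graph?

A width-2 tree decomposition is:
Bags: B1 = {2, 6, 9}  B2 = {1, 6, 9}  B3 = {1, 7, 9}  B4 = {4, 7, 9}  B5 = {4, 8, 9}  B6 = {8, 9, 10}  B7 = {3, 9, 10}  B8 = {3, 5, 9}
Tree: B1–B2, B2–B3, B3–B4, B4–B5, B5–B6, B6–B7, B7–B8
The largest bag has 3 vertices, giving width 2; this decomposition certifies tw(G) ≤ 2. Since 9–2–6–1–7–4–8–10–3–5–9 is a cycle in G, G is not acyclic. Forests are exactly the graphs of treewidth ≤ 1, so tw(G) ≥ 2. Hence tw(G) = 2 exactly.

2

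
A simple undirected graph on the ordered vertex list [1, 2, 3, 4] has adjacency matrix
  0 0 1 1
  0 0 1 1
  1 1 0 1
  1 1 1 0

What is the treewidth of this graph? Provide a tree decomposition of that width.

The largest bag has 3 vertices, giving width 2; this decomposition certifies tw(G) ≤ 2. Conversely, {1, 3, 4} is a clique of size 3, and the vertices of any clique must share a bag in every tree decomposition; so some bag has ≥ 3 vertices and tw(G) ≥ 2. Therefore the treewidth is 2.

Treewidth 2.
Bags: B1 = {2, 3, 4}  B2 = {1, 3, 4}
Tree: B1–B2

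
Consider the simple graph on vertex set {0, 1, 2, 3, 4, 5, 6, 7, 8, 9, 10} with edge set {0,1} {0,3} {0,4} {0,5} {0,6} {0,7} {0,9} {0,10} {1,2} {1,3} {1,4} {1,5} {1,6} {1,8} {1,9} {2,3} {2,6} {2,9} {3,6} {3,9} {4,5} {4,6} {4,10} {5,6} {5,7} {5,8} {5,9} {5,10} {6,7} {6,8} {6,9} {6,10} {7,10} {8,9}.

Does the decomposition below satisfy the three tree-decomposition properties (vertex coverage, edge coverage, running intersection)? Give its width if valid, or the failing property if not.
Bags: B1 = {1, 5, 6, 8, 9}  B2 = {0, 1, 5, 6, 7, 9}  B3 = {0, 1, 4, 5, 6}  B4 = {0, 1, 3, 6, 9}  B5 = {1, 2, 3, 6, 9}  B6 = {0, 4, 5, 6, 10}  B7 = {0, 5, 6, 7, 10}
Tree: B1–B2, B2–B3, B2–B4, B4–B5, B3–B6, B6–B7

A tree decomposition must satisfy three properties: every vertex lies in some bag; for every edge, both endpoints lie together in some bag; and for every vertex, the bags containing it form a connected subtree. Here bags containing vertex 7 are not connected in the tree, so the decomposition is invalid.

No — bags containing vertex 7 are not connected in the tree.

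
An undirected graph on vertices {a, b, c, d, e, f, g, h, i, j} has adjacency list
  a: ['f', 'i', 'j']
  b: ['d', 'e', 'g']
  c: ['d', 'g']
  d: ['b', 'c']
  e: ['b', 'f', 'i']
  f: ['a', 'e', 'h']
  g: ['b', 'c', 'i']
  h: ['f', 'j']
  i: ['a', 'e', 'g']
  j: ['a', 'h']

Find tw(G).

A width-2 tree decomposition is:
Bags: B1 = {b, c, d}  B2 = {b, c, g}  B3 = {b, e, g}  B4 = {e, g, i}  B5 = {e, f, i}  B6 = {a, f, i}  B7 = {a, f, h}  B8 = {a, h, j}
Tree: B1–B2, B2–B3, B3–B4, B4–B5, B5–B6, B6–B7, B7–B8
The largest bag has 3 vertices, giving width 2; this decomposition certifies tw(G) ≤ 2. Since d–c–g–b–d is a cycle in G, G is not acyclic. Forests are exactly the graphs of treewidth ≤ 1, so tw(G) ≥ 2. Therefore the treewidth is 2.

2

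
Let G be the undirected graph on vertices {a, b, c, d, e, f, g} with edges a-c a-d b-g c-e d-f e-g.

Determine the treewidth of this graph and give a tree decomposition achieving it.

Each bag holds 2 vertices, so the decomposition has width 1, which upper-bounds the treewidth. Any graph with an edge has treewidth ≥ 1, and G has the edge b–g. Combining the bounds, tw(G) = 1.

Treewidth 1.
One optimal decomposition is:
Bags: B1 = {b, g}  B2 = {e, g}  B3 = {c, e}  B4 = {a, c}  B5 = {a, d}  B6 = {d, f}
Tree: B1–B2, B2–B3, B3–B4, B4–B5, B5–B6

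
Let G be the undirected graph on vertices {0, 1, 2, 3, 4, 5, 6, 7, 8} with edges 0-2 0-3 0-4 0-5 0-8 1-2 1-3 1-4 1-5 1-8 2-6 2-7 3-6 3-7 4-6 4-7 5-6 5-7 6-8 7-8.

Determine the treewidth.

4

A width-4 tree decomposition is:
Bags: B1 = {0, 1, 5, 6, 7}  B2 = {0, 1, 3, 6, 7}  B3 = {0, 1, 6, 7, 8}  B4 = {0, 1, 4, 6, 7}  B5 = {0, 1, 2, 6, 7}
Tree: B1–B2, B2–B3, B3–B4, B4–B5
The largest bag has 5 vertices, giving width 4; this decomposition certifies tw(G) ≤ 4. For the lower bound: the 5 vertex sets {0,5}, {1,3}, {6,8}, {7}, {4} are disjoint, each induces a connected subgraph, and every pair is joined by at least one edge of G. Contracting each set to a single vertex therefore yields K_{5} as a minor, and since treewidth is minor-monotone, tw(G) ≥ tw(K_{5}) = 4. Combining the bounds, tw(G) = 4.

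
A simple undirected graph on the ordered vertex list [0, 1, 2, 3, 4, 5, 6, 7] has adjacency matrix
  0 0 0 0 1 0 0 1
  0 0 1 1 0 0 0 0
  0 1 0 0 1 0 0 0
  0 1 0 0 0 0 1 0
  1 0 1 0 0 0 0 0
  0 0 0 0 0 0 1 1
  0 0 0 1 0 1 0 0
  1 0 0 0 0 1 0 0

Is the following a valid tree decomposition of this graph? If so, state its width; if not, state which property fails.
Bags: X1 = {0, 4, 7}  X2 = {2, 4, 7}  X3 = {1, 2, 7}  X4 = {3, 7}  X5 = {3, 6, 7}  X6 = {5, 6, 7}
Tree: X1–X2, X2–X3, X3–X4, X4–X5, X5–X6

A tree decomposition must satisfy three properties: every vertex lies in some bag; for every edge, both endpoints lie together in some bag; and for every vertex, the bags containing it form a connected subtree. Here edge (1,3) lies in no bag, so the decomposition is invalid.

No — edge (1,3) lies in no bag.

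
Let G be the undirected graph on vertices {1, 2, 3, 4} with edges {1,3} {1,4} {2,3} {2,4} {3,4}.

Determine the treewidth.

2

A width-2 tree decomposition is:
Bags: B1 = {1, 3, 4}  B2 = {2, 3, 4}
Tree: B1–B2
Every bag has size at most 3, so the width is 3 − 1 = 2 and tw(G) ≤ 2. Conversely, {1, 3, 4} is a clique of size 3, and the vertices of any clique must share a bag in every tree decomposition; so some bag has ≥ 3 vertices and tw(G) ≥ 2. Hence tw(G) = 2 exactly.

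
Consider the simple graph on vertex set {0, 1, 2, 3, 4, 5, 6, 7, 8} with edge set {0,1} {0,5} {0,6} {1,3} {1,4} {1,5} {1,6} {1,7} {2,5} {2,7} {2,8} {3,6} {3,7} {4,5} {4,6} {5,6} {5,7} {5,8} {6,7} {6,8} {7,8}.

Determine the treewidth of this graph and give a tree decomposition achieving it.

Treewidth 3.
One such decomposition:
Bags: B1 = {1, 4, 5, 6}  B2 = {1, 5, 6, 7}  B3 = {5, 6, 7, 8}  B4 = {1, 3, 6, 7}  B5 = {0, 1, 5, 6}  B6 = {2, 5, 7, 8}
Tree: B1–B2, B2–B3, B2–B4, B1–B5, B3–B6

The largest bag has 4 vertices, giving width 3; this decomposition certifies tw(G) ≤ 3. For the lower bound, the 4 vertices {1, 3, 6, 7} are pairwise adjacent, and any tree decomposition puts a clique entirely inside one bag — forcing width ≥ 3. Therefore the treewidth is 3.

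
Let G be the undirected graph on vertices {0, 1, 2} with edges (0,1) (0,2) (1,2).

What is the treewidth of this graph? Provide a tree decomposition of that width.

Treewidth 2.
Bags: B1 = {0, 1, 2}
Tree: (single bag)

With just one bag of size 3, the width is 3 − 1 = 2, so tw(G) ≤ 2. For the lower bound, the 3 vertices {0, 1, 2} are pairwise adjacent, and any tree decomposition puts a clique entirely inside one bag — forcing width ≥ 2. Hence tw(G) = 2 exactly.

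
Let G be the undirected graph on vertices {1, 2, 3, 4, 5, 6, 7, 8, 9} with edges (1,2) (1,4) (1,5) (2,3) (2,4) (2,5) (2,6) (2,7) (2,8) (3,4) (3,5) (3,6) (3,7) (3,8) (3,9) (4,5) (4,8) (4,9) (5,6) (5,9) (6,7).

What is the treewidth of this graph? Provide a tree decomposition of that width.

Treewidth 3.
One optimal decomposition is:
Bags: B1 = {1, 2, 4, 5}  B2 = {2, 3, 4, 5}  B3 = {2, 3, 5, 6}  B4 = {2, 3, 4, 8}  B5 = {3, 4, 5, 9}  B6 = {2, 3, 6, 7}
Tree: B1–B2, B2–B3, B2–B4, B2–B5, B3–B6

Each bag holds 4 vertices, so the decomposition has width 3, which upper-bounds the treewidth. Conversely, {3, 4, 5, 9} is a clique of size 4, and the vertices of any clique must share a bag in every tree decomposition; so some bag has ≥ 4 vertices and tw(G) ≥ 3. Combining the bounds, tw(G) = 3.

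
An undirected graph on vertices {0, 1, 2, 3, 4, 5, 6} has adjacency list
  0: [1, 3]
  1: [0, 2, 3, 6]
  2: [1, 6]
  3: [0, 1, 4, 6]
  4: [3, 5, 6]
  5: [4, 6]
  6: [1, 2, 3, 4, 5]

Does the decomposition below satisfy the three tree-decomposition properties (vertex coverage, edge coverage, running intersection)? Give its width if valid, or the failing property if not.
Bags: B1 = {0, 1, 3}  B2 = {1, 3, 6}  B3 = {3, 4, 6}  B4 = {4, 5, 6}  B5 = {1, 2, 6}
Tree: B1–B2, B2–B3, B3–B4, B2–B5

Every vertex of G appears in some bag (union = {0, 1, 2, 3, 4, 5, 6}); every edge is covered by a bag; and for each vertex v the set of bags containing v is connected in the bag tree. The decomposition is therefore valid. The largest bag has 3 vertices, so the width is 2.

Yes; width 2.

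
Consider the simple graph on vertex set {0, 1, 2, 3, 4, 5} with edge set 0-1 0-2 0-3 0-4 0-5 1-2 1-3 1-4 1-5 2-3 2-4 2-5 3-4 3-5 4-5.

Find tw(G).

5

A width-5 tree decomposition is:
Bags: B1 = {0, 1, 2, 3, 4, 5}
Tree: (single bag)
With just one bag of size 6, the width is 6 − 1 = 5, so tw(G) ≤ 5. For the lower bound, the 6 vertices {0, 1, 2, 3, 4, 5} are pairwise adjacent, and any tree decomposition puts a clique entirely inside one bag — forcing width ≥ 5. Hence tw(G) = 5 exactly.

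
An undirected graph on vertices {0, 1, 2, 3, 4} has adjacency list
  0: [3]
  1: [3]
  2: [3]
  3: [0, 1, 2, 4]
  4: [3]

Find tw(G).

A width-1 tree decomposition is:
Bags: B1 = {2, 3}  B2 = {1, 3}  B3 = {0, 3}  B4 = {3, 4}
Tree: B1–B2, B1–B3, B2–B4
Each bag holds 2 vertices, so the decomposition has width 1, which upper-bounds the treewidth. G has an edge, so its treewidth is at least 1. The upper and lower bounds meet at 1, so that is the treewidth.

1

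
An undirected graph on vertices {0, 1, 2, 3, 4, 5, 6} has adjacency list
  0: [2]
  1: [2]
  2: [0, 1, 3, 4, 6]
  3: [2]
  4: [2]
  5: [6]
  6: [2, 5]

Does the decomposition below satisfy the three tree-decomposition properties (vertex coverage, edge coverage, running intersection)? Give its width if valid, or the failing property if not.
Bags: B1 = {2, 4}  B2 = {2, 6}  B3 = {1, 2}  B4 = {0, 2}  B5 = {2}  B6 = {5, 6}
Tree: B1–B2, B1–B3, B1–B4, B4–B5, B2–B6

A tree decomposition must satisfy three properties: every vertex lies in some bag; for every edge, both endpoints lie together in some bag; and for every vertex, the bags containing it form a connected subtree. Here vertex 3 appears in no bag, so the decomposition is invalid.

No — vertex 3 appears in no bag.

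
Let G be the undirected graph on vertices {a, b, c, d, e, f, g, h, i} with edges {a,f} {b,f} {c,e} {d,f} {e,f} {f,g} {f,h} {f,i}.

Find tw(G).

1

A width-1 tree decomposition is:
Bags: B1 = {b, f}  B2 = {a, f}  B3 = {f, i}  B4 = {f, g}  B5 = {d, f}  B6 = {e, f}  B7 = {c, e}  B8 = {f, h}
Tree: B1–B2, B1–B3, B1–B4, B3–B5, B5–B6, B6–B7, B5–B8
Each bag holds 2 vertices, so the decomposition has width 1, which upper-bounds the treewidth. Any graph with an edge has treewidth ≥ 1, and G has the edge b–f. The upper and lower bounds meet at 1, so that is the treewidth.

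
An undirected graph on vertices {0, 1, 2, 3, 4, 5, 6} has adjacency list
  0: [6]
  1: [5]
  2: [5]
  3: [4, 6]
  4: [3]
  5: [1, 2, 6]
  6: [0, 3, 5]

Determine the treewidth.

A width-1 tree decomposition is:
Bags: B1 = {3, 6}  B2 = {3, 4}  B3 = {0, 6}  B4 = {5, 6}  B5 = {2, 5}  B6 = {1, 5}
Tree: B1–B2, B1–B3, B1–B4, B4–B5, B5–B6
Every bag has size at most 2, so the width is 2 − 1 = 1 and tw(G) ≤ 1. G has an edge, so its treewidth is at least 1. The upper and lower bounds meet at 1, so that is the treewidth.

1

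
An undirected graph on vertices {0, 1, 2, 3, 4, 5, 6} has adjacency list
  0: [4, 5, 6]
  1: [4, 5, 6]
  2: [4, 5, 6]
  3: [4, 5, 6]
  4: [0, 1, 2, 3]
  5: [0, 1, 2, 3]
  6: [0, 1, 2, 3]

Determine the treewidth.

A width-3 tree decomposition is:
Bags: B1 = {3, 4, 5, 6}  B2 = {0, 4, 5, 6}  B3 = {2, 4, 5, 6}  B4 = {1, 4, 5, 6}
Tree: B1–B2, B2–B3, B3–B4
Each bag holds 4 vertices, so the decomposition has width 3, which upper-bounds the treewidth. For the lower bound: the 4 vertex sets {3,6}, {0,5}, {4}, {2} are disjoint, each induces a connected subgraph, and every pair is joined by at least one edge of G. Contracting each set to a single vertex therefore yields K_{4} as a minor, and since treewidth is minor-monotone, tw(G) ≥ tw(K_{4}) = 3. Combining the bounds, tw(G) = 3.

3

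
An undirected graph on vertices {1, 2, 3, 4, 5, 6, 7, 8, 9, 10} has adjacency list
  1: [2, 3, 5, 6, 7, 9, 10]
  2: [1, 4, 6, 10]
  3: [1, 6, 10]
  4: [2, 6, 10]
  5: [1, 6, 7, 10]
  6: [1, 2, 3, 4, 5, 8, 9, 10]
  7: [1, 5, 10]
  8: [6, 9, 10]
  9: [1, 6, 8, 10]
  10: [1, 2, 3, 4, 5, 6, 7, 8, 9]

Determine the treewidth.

A width-3 tree decomposition is:
Bags: B1 = {1, 3, 6, 10}  B2 = {1, 2, 6, 10}  B3 = {2, 4, 6, 10}  B4 = {1, 6, 9, 10}  B5 = {1, 5, 6, 10}  B6 = {6, 8, 9, 10}  B7 = {1, 5, 7, 10}
Tree: B1–B2, B2–B3, B2–B4, B4–B5, B4–B6, B5–B7
The largest bag has 4 vertices, giving width 3; this decomposition certifies tw(G) ≤ 3. Conversely, {6, 8, 9, 10} is a clique of size 4, and the vertices of any clique must share a bag in every tree decomposition; so some bag has ≥ 4 vertices and tw(G) ≥ 3. Combining the bounds, tw(G) = 3.

3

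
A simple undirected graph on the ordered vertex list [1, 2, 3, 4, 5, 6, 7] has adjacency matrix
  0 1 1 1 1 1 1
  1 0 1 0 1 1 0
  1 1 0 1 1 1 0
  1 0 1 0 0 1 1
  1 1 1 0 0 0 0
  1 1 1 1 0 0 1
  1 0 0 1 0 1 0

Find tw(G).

A width-3 tree decomposition is:
Bags: B1 = {1, 3, 4, 6}  B2 = {1, 4, 6, 7}  B3 = {1, 2, 3, 6}  B4 = {1, 2, 3, 5}
Tree: B1–B2, B1–B3, B3–B4
The largest bag has 4 vertices, giving width 3; this decomposition certifies tw(G) ≤ 3. On the other hand G contains the 4-clique {1, 2, 3, 5}. A clique must lie in a single bag of any decomposition, so no decomposition can have width below 3. The upper and lower bounds meet at 3, so that is the treewidth.

3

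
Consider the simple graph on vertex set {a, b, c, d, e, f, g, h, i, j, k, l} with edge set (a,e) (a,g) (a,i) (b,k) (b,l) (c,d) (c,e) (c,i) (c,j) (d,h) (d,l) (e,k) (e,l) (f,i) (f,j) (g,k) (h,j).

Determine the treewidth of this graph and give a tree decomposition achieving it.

The largest bag has 4 vertices, giving width 3; this decomposition certifies tw(G) ≤ 3. For the lower bound: the 4 vertex sets {b,g,k}, {a}, {e}, {c,d,i,l} are disjoint, each induces a connected subgraph, and every pair is joined by at least one edge of G. Contracting each set to a single vertex therefore yields K_{4} as a minor, and since treewidth is minor-monotone, tw(G) ≥ tw(K_{4}) = 3. Combining the bounds, tw(G) = 3.

Treewidth 3.
One optimal decomposition is:
Bags: B1 = {a, b, g, k}  B2 = {a, b, e, k}  B3 = {a, b, e, l}  B4 = {a, e, i, l}  B5 = {c, e, i, l}  B6 = {c, d, i, l}  B7 = {c, d, f, i}  B8 = {c, d, f, j}  B9 = {d, f, h, j}
Tree: B1–B2, B2–B3, B3–B4, B4–B5, B5–B6, B6–B7, B7–B8, B8–B9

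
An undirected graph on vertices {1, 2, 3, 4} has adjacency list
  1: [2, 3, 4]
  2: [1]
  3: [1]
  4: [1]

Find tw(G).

A width-1 tree decomposition is:
Bags: B1 = {1, 2}  B2 = {1, 3}  B3 = {1, 4}
Tree: B1–B2, B1–B3
Every bag has size at most 2, so the width is 2 − 1 = 1 and tw(G) ≤ 1. Since G has at least one edge (e.g. 1–2), it is not an edgeless graph, so tw(G) ≥ 1. Hence tw(G) = 1 exactly.

1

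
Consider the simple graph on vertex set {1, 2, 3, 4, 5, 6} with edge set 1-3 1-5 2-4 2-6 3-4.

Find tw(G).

1

A width-1 tree decomposition is:
Bags: B1 = {1, 5}  B2 = {1, 3}  B3 = {3, 4}  B4 = {2, 4}  B5 = {2, 6}
Tree: B1–B2, B2–B3, B3–B4, B4–B5
Every bag has size at most 2, so the width is 2 − 1 = 1 and tw(G) ≤ 1. G has an edge, so its treewidth is at least 1. Combining the bounds, tw(G) = 1.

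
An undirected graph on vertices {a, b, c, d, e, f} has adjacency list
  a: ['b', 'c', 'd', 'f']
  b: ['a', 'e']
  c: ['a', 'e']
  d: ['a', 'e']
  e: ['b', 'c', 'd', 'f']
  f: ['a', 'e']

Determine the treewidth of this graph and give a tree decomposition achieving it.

Treewidth 2.
Bags: B1 = {a, c, e}  B2 = {a, b, e}  B3 = {a, e, f}  B4 = {a, d, e}
Tree: B1–B2, B2–B3, B3–B4

Each bag holds 3 vertices, so the decomposition has width 2, which upper-bounds the treewidth. The edges c–a–b–e–c form a cycle, so G is not a tree and its treewidth is at least 2. Hence tw(G) = 2 exactly.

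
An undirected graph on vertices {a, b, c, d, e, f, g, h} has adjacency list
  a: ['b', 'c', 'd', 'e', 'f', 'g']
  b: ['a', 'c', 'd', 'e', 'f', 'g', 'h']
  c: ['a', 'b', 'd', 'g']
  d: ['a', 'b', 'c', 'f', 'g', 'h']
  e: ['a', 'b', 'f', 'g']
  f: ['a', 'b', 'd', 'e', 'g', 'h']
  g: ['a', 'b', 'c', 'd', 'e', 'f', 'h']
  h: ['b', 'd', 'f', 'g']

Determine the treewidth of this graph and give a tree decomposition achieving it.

Every bag has size at most 5, so the width is 5 − 1 = 4 and tw(G) ≤ 4. On the other hand G contains the 5-clique {b, d, f, g, h}. A clique must lie in a single bag of any decomposition, so no decomposition can have width below 4. Combining the bounds, tw(G) = 4.

Treewidth 4.
Bags: B1 = {a, b, c, d, g}  B2 = {a, b, d, f, g}  B3 = {a, b, e, f, g}  B4 = {b, d, f, g, h}
Tree: B1–B2, B2–B3, B2–B4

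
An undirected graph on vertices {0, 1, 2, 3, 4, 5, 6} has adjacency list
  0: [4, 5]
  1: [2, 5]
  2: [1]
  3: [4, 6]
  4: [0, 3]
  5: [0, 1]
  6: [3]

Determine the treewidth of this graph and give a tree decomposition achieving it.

Each bag holds 2 vertices, so the decomposition has width 1, which upper-bounds the treewidth. G has an edge, so its treewidth is at least 1. Therefore the treewidth is 1.

Treewidth 1.
One optimal decomposition is:
Bags: B1 = {3, 6}  B2 = {3, 4}  B3 = {0, 4}  B4 = {0, 5}  B5 = {1, 5}  B6 = {1, 2}
Tree: B1–B2, B2–B3, B3–B4, B4–B5, B5–B6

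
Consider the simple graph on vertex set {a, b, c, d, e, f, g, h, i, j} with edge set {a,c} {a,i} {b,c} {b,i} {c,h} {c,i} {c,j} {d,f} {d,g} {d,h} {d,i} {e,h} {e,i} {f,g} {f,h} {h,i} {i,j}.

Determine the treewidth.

2

A width-2 tree decomposition is:
Bags: B1 = {c, h, i}  B2 = {d, h, i}  B3 = {d, f, h}  B4 = {a, c, i}  B5 = {e, h, i}  B6 = {b, c, i}  B7 = {d, f, g}  B8 = {c, i, j}
Tree: B1–B2, B2–B3, B1–B4, B1–B5, B1–B6, B3–B7, B1–B8
Every bag has size at most 3, so the width is 3 − 1 = 2 and tw(G) ≤ 2. For the lower bound, the 3 vertices {d, f, g} are pairwise adjacent, and any tree decomposition puts a clique entirely inside one bag — forcing width ≥ 2. Combining the bounds, tw(G) = 2.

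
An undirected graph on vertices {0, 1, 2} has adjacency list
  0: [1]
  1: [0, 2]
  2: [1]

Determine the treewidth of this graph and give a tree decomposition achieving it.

Each bag holds 2 vertices, so the decomposition has width 1, which upper-bounds the treewidth. Since G has at least one edge (e.g. 1–0), it is not an edgeless graph, so tw(G) ≥ 1. The upper and lower bounds meet at 1, so that is the treewidth.

Treewidth 1.
One such decomposition:
Bags: B1 = {0, 1}  B2 = {1, 2}
Tree: B1–B2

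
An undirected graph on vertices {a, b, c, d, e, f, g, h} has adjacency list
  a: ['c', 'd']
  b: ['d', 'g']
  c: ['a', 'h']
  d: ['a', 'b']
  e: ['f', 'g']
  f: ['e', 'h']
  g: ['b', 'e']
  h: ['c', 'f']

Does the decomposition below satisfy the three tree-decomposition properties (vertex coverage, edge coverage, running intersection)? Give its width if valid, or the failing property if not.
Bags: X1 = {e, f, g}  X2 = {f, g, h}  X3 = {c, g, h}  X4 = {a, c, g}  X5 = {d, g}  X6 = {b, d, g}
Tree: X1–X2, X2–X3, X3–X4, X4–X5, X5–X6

A tree decomposition must satisfy three properties: every vertex lies in some bag; for every edge, both endpoints lie together in some bag; and for every vertex, the bags containing it form a connected subtree. Here edge (a,d) lies in no bag, so the decomposition is invalid.

No — edge (a,d) lies in no bag.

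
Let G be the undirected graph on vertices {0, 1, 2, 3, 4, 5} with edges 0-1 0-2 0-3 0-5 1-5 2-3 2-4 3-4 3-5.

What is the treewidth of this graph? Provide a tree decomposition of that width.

The largest bag has 3 vertices, giving width 2; this decomposition certifies tw(G) ≤ 2. On the other hand G contains the 3-clique {0, 1, 5}. A clique must lie in a single bag of any decomposition, so no decomposition can have width below 2. Hence tw(G) = 2 exactly.

Treewidth 2.
Bags: B1 = {0, 3, 5}  B2 = {0, 2, 3}  B3 = {0, 1, 5}  B4 = {2, 3, 4}
Tree: B1–B2, B1–B3, B2–B4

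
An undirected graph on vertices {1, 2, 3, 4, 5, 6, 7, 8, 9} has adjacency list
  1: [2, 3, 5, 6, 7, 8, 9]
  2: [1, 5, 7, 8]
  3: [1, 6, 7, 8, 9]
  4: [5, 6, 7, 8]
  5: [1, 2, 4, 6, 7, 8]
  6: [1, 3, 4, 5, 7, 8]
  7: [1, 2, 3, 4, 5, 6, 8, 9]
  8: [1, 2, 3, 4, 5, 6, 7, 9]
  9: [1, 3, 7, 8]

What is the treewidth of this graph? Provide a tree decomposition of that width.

Treewidth 4.
One optimal decomposition is:
Bags: B1 = {1, 5, 6, 7, 8}  B2 = {4, 5, 6, 7, 8}  B3 = {1, 3, 6, 7, 8}  B4 = {1, 2, 5, 7, 8}  B5 = {1, 3, 7, 8, 9}
Tree: B1–B2, B1–B3, B1–B4, B3–B5

The largest bag has 5 vertices, giving width 4; this decomposition certifies tw(G) ≤ 4. On the other hand G contains the 5-clique {1, 2, 5, 7, 8}. A clique must lie in a single bag of any decomposition, so no decomposition can have width below 4. The upper and lower bounds meet at 4, so that is the treewidth.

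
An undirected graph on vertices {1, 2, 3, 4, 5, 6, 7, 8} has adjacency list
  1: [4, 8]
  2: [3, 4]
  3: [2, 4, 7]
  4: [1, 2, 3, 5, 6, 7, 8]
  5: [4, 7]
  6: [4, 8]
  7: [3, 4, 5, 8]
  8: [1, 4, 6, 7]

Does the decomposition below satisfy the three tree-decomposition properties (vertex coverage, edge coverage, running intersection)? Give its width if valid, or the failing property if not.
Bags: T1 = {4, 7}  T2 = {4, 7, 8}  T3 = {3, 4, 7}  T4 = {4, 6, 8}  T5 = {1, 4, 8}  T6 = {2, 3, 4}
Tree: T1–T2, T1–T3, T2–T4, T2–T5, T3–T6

No — vertex 5 appears in no bag.

A tree decomposition must satisfy three properties: every vertex lies in some bag; for every edge, both endpoints lie together in some bag; and for every vertex, the bags containing it form a connected subtree. Here vertex 5 appears in no bag, so the decomposition is invalid.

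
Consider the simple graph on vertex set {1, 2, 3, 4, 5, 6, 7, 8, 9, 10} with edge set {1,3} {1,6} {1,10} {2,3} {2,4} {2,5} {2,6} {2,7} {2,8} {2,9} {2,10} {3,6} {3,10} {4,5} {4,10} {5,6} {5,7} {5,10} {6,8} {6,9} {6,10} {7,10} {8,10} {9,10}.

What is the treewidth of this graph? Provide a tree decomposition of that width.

The largest bag has 4 vertices, giving width 3; this decomposition certifies tw(G) ≤ 3. On the other hand G contains the 4-clique {1, 3, 6, 10}. A clique must lie in a single bag of any decomposition, so no decomposition can have width below 3. Hence tw(G) = 3 exactly.

Treewidth 3.
One such decomposition:
Bags: B1 = {2, 6, 9, 10}  B2 = {2, 5, 6, 10}  B3 = {2, 6, 8, 10}  B4 = {2, 3, 6, 10}  B5 = {1, 3, 6, 10}  B6 = {2, 5, 7, 10}  B7 = {2, 4, 5, 10}
Tree: B1–B2, B2–B3, B1–B4, B4–B5, B2–B6, B2–B7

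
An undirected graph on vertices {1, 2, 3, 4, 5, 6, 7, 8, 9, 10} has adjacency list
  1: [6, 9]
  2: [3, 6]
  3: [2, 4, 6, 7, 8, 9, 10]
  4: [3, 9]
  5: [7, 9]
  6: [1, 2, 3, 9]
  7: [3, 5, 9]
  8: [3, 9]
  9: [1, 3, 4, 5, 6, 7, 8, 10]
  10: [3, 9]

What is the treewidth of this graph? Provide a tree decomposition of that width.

The largest bag has 3 vertices, giving width 2; this decomposition certifies tw(G) ≤ 2. For the lower bound, the 3 vertices {1, 6, 9} are pairwise adjacent, and any tree decomposition puts a clique entirely inside one bag — forcing width ≥ 2. Hence tw(G) = 2 exactly.

Treewidth 2.
One optimal decomposition is:
Bags: B1 = {3, 7, 9}  B2 = {3, 6, 9}  B3 = {5, 7, 9}  B4 = {3, 9, 10}  B5 = {3, 8, 9}  B6 = {1, 6, 9}  B7 = {3, 4, 9}  B8 = {2, 3, 6}
Tree: B1–B2, B1–B3, B2–B4, B2–B5, B2–B6, B1–B7, B2–B8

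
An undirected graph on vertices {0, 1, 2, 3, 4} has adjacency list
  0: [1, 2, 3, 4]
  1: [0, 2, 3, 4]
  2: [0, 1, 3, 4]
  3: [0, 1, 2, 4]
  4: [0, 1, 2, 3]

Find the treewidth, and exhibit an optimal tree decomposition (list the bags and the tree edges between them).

Treewidth 4.
Bags: B1 = {0, 1, 2, 3, 4}
Tree: (single bag)

With just one bag of size 5, the width is 5 − 1 = 4, so tw(G) ≤ 4. For the lower bound, the 5 vertices {0, 1, 2, 3, 4} are pairwise adjacent, and any tree decomposition puts a clique entirely inside one bag — forcing width ≥ 4. Therefore the treewidth is 4.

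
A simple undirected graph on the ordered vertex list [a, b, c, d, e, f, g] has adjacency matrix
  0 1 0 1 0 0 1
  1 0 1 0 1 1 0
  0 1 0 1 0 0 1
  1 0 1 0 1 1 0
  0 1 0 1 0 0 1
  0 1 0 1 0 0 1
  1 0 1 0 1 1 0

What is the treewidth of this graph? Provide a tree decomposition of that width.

Each bag holds 4 vertices, so the decomposition has width 3, which upper-bounds the treewidth. For the lower bound: the 4 vertex sets {b,f}, {d,e}, {g}, {c} are disjoint, each induces a connected subgraph, and every pair is joined by at least one edge of G. Contracting each set to a single vertex therefore yields K_{4} as a minor, and since treewidth is minor-monotone, tw(G) ≥ tw(K_{4}) = 3. Therefore the treewidth is 3.

Treewidth 3.
One such decomposition:
Bags: B1 = {b, d, f, g}  B2 = {b, d, e, g}  B3 = {b, c, d, g}  B4 = {a, b, d, g}
Tree: B1–B2, B2–B3, B3–B4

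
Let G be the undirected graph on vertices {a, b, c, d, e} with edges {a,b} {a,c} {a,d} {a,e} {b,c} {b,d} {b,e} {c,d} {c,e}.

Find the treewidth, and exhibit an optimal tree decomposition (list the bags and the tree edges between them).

Treewidth 3.
One such decomposition:
Bags: B1 = {a, b, c, d}  B2 = {a, b, c, e}
Tree: B1–B2

The largest bag has 4 vertices, giving width 3; this decomposition certifies tw(G) ≤ 3. For the lower bound, the 4 vertices {a, b, c, d} are pairwise adjacent, and any tree decomposition puts a clique entirely inside one bag — forcing width ≥ 3. Combining the bounds, tw(G) = 3.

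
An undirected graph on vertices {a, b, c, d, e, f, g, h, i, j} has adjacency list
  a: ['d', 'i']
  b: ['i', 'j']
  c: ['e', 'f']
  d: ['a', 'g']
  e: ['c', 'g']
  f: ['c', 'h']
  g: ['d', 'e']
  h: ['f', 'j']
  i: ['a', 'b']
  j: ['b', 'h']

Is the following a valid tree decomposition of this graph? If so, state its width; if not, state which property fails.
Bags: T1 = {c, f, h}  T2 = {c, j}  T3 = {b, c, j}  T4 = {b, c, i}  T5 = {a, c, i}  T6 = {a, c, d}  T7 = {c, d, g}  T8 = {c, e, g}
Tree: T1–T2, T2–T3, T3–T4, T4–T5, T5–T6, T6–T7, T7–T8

No — edge (h,j) lies in no bag.

A tree decomposition must satisfy three properties: every vertex lies in some bag; for every edge, both endpoints lie together in some bag; and for every vertex, the bags containing it form a connected subtree. Here edge (h,j) lies in no bag, so the decomposition is invalid.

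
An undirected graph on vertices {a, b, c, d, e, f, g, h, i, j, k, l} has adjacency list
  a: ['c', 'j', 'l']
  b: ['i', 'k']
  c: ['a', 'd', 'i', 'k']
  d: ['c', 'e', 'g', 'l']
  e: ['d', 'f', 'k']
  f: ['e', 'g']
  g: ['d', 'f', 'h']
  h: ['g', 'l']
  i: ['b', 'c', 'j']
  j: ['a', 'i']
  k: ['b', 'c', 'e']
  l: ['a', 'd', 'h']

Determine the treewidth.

A width-3 tree decomposition is:
Bags: B1 = {b, i, j, k}  B2 = {c, i, j, k}  B3 = {a, c, j, k}  B4 = {a, c, e, k}  B5 = {a, c, d, e}  B6 = {a, d, e, l}  B7 = {d, e, f, l}  B8 = {d, f, g, l}  B9 = {f, g, h, l}
Tree: B1–B2, B2–B3, B3–B4, B4–B5, B5–B6, B6–B7, B7–B8, B8–B9
The largest bag has 4 vertices, giving width 3; this decomposition certifies tw(G) ≤ 3. For the lower bound: the 4 vertex sets {b,i,j}, {k}, {c}, {a,d,e,l} are disjoint, each induces a connected subgraph, and every pair is joined by at least one edge of G. Contracting each set to a single vertex therefore yields K_{4} as a minor, and since treewidth is minor-monotone, tw(G) ≥ tw(K_{4}) = 3. Therefore the treewidth is 3.

3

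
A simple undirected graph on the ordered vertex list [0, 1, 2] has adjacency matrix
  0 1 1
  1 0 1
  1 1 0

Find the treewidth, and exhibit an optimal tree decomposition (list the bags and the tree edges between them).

With just one bag of size 3, the width is 3 − 1 = 2, so tw(G) ≤ 2. Conversely, {0, 1, 2} is a clique of size 3, and the vertices of any clique must share a bag in every tree decomposition; so some bag has ≥ 3 vertices and tw(G) ≥ 2. Hence tw(G) = 2 exactly.

Treewidth 2.
Bags: B1 = {0, 1, 2}
Tree: (single bag)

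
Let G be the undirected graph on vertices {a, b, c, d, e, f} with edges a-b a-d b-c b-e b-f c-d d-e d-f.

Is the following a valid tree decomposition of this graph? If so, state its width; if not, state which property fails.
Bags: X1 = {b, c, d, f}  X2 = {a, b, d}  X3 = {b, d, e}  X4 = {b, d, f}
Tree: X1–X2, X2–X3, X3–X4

A tree decomposition must satisfy three properties: every vertex lies in some bag; for every edge, both endpoints lie together in some bag; and for every vertex, the bags containing it form a connected subtree. Here bags containing vertex f are not connected in the tree, so the decomposition is invalid.

No — bags containing vertex f are not connected in the tree.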